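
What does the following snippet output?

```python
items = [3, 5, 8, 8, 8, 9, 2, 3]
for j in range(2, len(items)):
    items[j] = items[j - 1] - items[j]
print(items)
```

[3, 5, -3, -11, -19, -28, -30, -33]

j=2: items[2] = 5-8 = -3 → [3, 5, -3, 8, 8, 9, 2, 3]
j=3: items[3] = (-3)-8 = -11 → [3, 5, -3, -11, 8, 9, 2, 3]
j=4: items[4] = (-11)-8 = -19 → [3, 5, -3, -11, -19, 9, 2, 3]
j=5: items[5] = (-19)-9 = -28 → [3, 5, -3, -11, -19, -28, 2, 3]
j=6: items[6] = (-28)-2 = -30 → [3, 5, -3, -11, -19, -28, -30, 3]
j=7: items[7] = (-30)-3 = -33 → [3, 5, -3, -11, -19, -28, -30, -33]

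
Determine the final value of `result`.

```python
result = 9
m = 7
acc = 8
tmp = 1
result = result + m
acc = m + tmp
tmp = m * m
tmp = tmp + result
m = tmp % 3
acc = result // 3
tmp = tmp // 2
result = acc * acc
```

25

result = 9+7 = 16
acc = 7+1 = 8
tmp = 7*7 = 49
tmp = 49+16 = 65
m = 65%3 = 2
acc = 16//3 = 5
tmp = 65//2 = 32
result = 5*5 = 25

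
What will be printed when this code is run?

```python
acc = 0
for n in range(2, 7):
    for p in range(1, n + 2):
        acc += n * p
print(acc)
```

n=2,p=1: acc = 0+2 = 2
n=2,p=2: acc = 2+4 = 6
n=2,p=3: acc = 6+6 = 12
n=3,p=1: acc = 12+3 = 15
n=3,p=2: acc = 15+6 = 21
n=3,p=3: acc = 21+9 = 30
n=3,p=4: acc = 30+12 = 42
n=4,p=1: acc = 42+4 = 46
n=4,p=2: acc = 46+8 = 54
n=4,p=3: acc = 54+12 = 66
n=4,p=4: acc = 66+16 = 82
n=4,p=5: acc = 82+20 = 102
n=5,p=1: acc = 102+5 = 107
n=5,p=2: acc = 107+10 = 117
n=5,p=3: acc = 117+15 = 132
n=5,p=4: acc = 132+20 = 152
n=5,p=5: acc = 152+25 = 177
n=5,p=6: acc = 177+30 = 207
n=6,p=1: acc = 207+6 = 213
n=6,p=2: acc = 213+12 = 225
n=6,p=3: acc = 225+18 = 243
n=6,p=4: acc = 243+24 = 267
n=6,p=5: acc = 267+30 = 297
n=6,p=6: acc = 297+36 = 333
n=6,p=7: acc = 333+42 = 375

375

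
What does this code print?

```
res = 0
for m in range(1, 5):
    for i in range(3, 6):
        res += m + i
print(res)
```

m=1,i=3: res = 0+4 = 4
m=1,i=4: res = 4+5 = 9
m=1,i=5: res = 9+6 = 15
m=2,i=3: res = 15+5 = 20
m=2,i=4: res = 20+6 = 26
m=2,i=5: res = 26+7 = 33
m=3,i=3: res = 33+6 = 39
m=3,i=4: res = 39+7 = 46
m=3,i=5: res = 46+8 = 54
m=4,i=3: res = 54+7 = 61
m=4,i=4: res = 61+8 = 69
m=4,i=5: res = 69+9 = 78

78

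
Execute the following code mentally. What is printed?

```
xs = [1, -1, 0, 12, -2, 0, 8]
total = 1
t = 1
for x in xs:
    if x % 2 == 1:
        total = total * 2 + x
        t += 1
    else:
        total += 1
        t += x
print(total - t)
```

-11

x=1: odd, total = 1*2+1 = 3; t=2
x=-1: odd, total = 3*2+(-1) = 5; t=3
x=0: not odd, total = 5+1 = 6; t=3
x=12: not odd, total = 6+1 = 7; t=15
x=-2: not odd, total = 7+1 = 8; t=13
x=0: not odd, total = 8+1 = 9; t=13
x=8: not odd, total = 9+1 = 10; t=21
total-t = 10-21 = -11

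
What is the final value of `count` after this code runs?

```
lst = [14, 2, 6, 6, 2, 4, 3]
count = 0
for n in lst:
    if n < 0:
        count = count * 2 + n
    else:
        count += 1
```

n=14: not <0, count = 0+1 = 1
n=2: not <0, count = 1+1 = 2
n=6: not <0, count = 2+1 = 3
n=6: not <0, count = 3+1 = 4
n=2: not <0, count = 4+1 = 5
n=4: not <0, count = 5+1 = 6
n=3: not <0, count = 6+1 = 7

7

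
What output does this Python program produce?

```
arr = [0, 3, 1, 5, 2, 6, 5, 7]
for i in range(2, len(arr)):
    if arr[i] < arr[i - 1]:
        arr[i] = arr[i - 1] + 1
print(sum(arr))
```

i=2: 1<3, arr[2] = 3+1 = 4 → [0, 3, 4, 5, 2, 6, 5, 7]
i=3: 5>=4, unchanged → [0, 3, 4, 5, 2, 6, 5, 7]
i=4: 2<5, arr[4] = 5+1 = 6 → [0, 3, 4, 5, 6, 6, 5, 7]
i=5: 6>=6, unchanged → [0, 3, 4, 5, 6, 6, 5, 7]
i=6: 5<6, arr[6] = 6+1 = 7 → [0, 3, 4, 5, 6, 6, 7, 7]
i=7: 7>=7, unchanged → [0, 3, 4, 5, 6, 6, 7, 7]
sum = 38

38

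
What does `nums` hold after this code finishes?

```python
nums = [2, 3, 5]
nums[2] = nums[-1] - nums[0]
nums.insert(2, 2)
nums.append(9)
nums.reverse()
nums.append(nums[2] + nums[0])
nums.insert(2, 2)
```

nums[2] = nums[-1]-nums[0] = 5-2 = 3 → [2, 3, 3]
insert 2 at 2 → [2, 3, 2, 3]
append 9 → [2, 3, 2, 3, 9]
reverse → [9, 3, 2, 3, 2]
append nums[2]+nums[0] = 2+9 = 11 → [9, 3, 2, 3, 2, 11]
insert 2 at 2 → [9, 3, 2, 2, 3, 2, 11]

[9, 3, 2, 2, 3, 2, 11]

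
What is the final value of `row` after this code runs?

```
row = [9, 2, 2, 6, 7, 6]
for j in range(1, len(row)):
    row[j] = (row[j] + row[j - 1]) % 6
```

[9, 5, 1, 1, 2, 2]

j=1: row[1] = (2+9)%6 = 5 → [9, 5, 2, 6, 7, 6]
j=2: row[2] = (2+5)%6 = 1 → [9, 5, 1, 6, 7, 6]
j=3: row[3] = (6+1)%6 = 1 → [9, 5, 1, 1, 7, 6]
j=4: row[4] = (7+1)%6 = 2 → [9, 5, 1, 1, 2, 6]
j=5: row[5] = (6+2)%6 = 2 → [9, 5, 1, 1, 2, 2]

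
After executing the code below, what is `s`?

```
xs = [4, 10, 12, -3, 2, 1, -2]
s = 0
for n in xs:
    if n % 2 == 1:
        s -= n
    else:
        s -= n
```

n=4: not odd, s = 0-4 = -4
n=10: not odd, s = (-4)-10 = -14
n=12: not odd, s = (-14)-12 = -26
n=-3: odd, s = (-26)-(-3) = -23
n=2: not odd, s = (-23)-2 = -25
n=1: odd, s = (-25)-1 = -26
n=-2: not odd, s = (-26)-(-2) = -24

-24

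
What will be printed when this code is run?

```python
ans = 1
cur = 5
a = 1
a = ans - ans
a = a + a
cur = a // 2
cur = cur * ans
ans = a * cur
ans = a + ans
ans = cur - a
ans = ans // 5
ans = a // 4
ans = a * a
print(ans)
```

a = 1-1 = 0
a = 0+0 = 0
cur = 0//2 = 0
cur = 0*1 = 0
ans = 0*0 = 0
ans = 0+0 = 0
ans = 0-0 = 0
ans = 0//5 = 0
ans = 0//4 = 0
ans = 0*0 = 0

0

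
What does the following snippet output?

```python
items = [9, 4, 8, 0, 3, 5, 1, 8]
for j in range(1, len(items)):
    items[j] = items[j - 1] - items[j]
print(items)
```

[9, 5, -3, -3, -6, -11, -12, -20]

j=1: items[1] = 9-4 = 5 → [9, 5, 8, 0, 3, 5, 1, 8]
j=2: items[2] = 5-8 = -3 → [9, 5, -3, 0, 3, 5, 1, 8]
j=3: items[3] = (-3)-0 = -3 → [9, 5, -3, -3, 3, 5, 1, 8]
j=4: items[4] = (-3)-3 = -6 → [9, 5, -3, -3, -6, 5, 1, 8]
j=5: items[5] = (-6)-5 = -11 → [9, 5, -3, -3, -6, -11, 1, 8]
j=6: items[6] = (-11)-1 = -12 → [9, 5, -3, -3, -6, -11, -12, 8]
j=7: items[7] = (-12)-8 = -20 → [9, 5, -3, -3, -6, -11, -12, -20]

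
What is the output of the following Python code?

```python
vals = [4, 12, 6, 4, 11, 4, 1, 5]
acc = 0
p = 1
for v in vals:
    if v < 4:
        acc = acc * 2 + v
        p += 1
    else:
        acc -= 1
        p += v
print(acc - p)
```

-60

v=4: not <4, acc = 0-1 = -1; p=5
v=12: not <4, acc = (-1)-1 = -2; p=17
v=6: not <4, acc = (-2)-1 = -3; p=23
v=4: not <4, acc = (-3)-1 = -4; p=27
v=11: not <4, acc = (-4)-1 = -5; p=38
v=4: not <4, acc = (-5)-1 = -6; p=42
v=1: <4, acc = (-6)*2+1 = -11; p=43
v=5: not <4, acc = (-11)-1 = -12; p=48
acc-p = (-12)-48 = -60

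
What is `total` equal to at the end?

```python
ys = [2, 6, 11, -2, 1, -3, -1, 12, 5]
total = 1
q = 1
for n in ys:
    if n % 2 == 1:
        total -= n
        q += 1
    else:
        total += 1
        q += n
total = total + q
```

16

n=2: not odd, total = 1+1 = 2; q=3
n=6: not odd, total = 2+1 = 3; q=9
n=11: odd, total = 3-11 = -8; q=10
n=-2: not odd, total = (-8)+1 = -7; q=8
n=1: odd, total = (-7)-1 = -8; q=9
n=-3: odd, total = (-8)-(-3) = -5; q=10
n=-1: odd, total = (-5)-(-1) = -4; q=11
n=12: not odd, total = (-4)+1 = -3; q=23
n=5: odd, total = (-3)-5 = -8; q=24
total+q = (-8)+24 = 16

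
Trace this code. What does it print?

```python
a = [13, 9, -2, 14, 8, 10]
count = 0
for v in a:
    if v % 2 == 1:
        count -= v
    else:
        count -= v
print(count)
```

v=13: odd, count = 0-13 = -13
v=9: odd, count = (-13)-9 = -22
v=-2: not odd, count = (-22)-(-2) = -20
v=14: not odd, count = (-20)-14 = -34
v=8: not odd, count = (-34)-8 = -42
v=10: not odd, count = (-42)-10 = -52

-52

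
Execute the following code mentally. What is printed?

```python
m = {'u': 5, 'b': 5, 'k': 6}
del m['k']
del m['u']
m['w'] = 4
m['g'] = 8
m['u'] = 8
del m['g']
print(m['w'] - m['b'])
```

del 'k' → {'u': 5, 'b': 5}
del 'u' → {'b': 5}
m['w'] = 4 → {'b': 5, 'w': 4}
m['g'] = 8 → {'b': 5, 'w': 4, 'g': 8}
m['u'] = 8 → {'b': 5, 'w': 4, 'g': 8, 'u': 8}
del 'g' → {'b': 5, 'w': 4, 'u': 8}
m['w']-m['b'] = 4-5 = -1

-1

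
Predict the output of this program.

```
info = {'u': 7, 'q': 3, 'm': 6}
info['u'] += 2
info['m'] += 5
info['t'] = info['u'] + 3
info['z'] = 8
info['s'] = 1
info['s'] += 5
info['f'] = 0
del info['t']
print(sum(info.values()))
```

info['u'] = 7+2 = 9 → {'u': 9, 'q': 3, 'm': 6}
info['m'] = 6+5 = 11 → {'u': 9, 'q': 3, 'm': 11}
info['t'] = info['u']+3 = 12 → {'u': 9, 'q': 3, 'm': 11, 't': 12}
info['z'] = 8 → {'u': 9, 'q': 3, 'm': 11, 't': 12, 'z': 8}
info['s'] = 1 → {'u': 9, 'q': 3, 'm': 11, 't': 12, 'z': 8, 's': 1}
info['s'] = 1+5 = 6 → {'u': 9, 'q': 3, 'm': 11, 't': 12, 'z': 8, 's': 6}
info['f'] = 0 → {'u': 9, 'q': 3, 'm': 11, 't': 12, 'z': 8, 's': 6, 'f': 0}
del 't' → {'u': 9, 'q': 3, 'm': 11, 'z': 8, 's': 6, 'f': 0}
sum of values = 37

37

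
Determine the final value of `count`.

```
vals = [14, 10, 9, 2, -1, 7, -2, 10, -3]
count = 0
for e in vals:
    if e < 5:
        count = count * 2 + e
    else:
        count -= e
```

-571

e=14: not <5, count = 0-14 = -14
e=10: not <5, count = (-14)-10 = -24
e=9: not <5, count = (-24)-9 = -33
e=2: <5, count = (-33)*2+2 = -64
e=-1: <5, count = (-64)*2+(-1) = -129
e=7: not <5, count = (-129)-7 = -136
e=-2: <5, count = (-136)*2+(-2) = -274
e=10: not <5, count = (-274)-10 = -284
e=-3: <5, count = (-284)*2+(-3) = -571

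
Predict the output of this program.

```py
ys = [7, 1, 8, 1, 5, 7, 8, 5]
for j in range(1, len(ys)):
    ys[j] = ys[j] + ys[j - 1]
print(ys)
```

[7, 8, 16, 17, 22, 29, 37, 42]

j=1: ys[1] = 1+7 = 8 → [7, 8, 8, 1, 5, 7, 8, 5]
j=2: ys[2] = 8+8 = 16 → [7, 8, 16, 1, 5, 7, 8, 5]
j=3: ys[3] = 1+16 = 17 → [7, 8, 16, 17, 5, 7, 8, 5]
j=4: ys[4] = 5+17 = 22 → [7, 8, 16, 17, 22, 7, 8, 5]
j=5: ys[5] = 7+22 = 29 → [7, 8, 16, 17, 22, 29, 8, 5]
j=6: ys[6] = 8+29 = 37 → [7, 8, 16, 17, 22, 29, 37, 5]
j=7: ys[7] = 5+37 = 42 → [7, 8, 16, 17, 22, 29, 37, 42]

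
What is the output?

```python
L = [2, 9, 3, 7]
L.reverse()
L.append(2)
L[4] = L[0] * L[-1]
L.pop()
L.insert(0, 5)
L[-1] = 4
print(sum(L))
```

28

reverse → [7, 3, 9, 2]
append 2 → [7, 3, 9, 2, 2]
L[4] = L[0]*L[-1] = 7*2 = 14 → [7, 3, 9, 2, 14]
pop() removes 14 → [7, 3, 9, 2]
insert 5 at 0 → [5, 7, 3, 9, 2]
L[-1] = 4 → [5, 7, 3, 9, 4]
sum = 28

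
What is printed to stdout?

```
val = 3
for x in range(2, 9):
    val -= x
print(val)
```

x=2: val = 3-2 = 1
x=3: val = 1-3 = -2
x=4: val = (-2)-4 = -6
x=5: val = (-6)-5 = -11
x=6: val = (-11)-6 = -17
x=7: val = (-17)-7 = -24
x=8: val = (-24)-8 = -32

-32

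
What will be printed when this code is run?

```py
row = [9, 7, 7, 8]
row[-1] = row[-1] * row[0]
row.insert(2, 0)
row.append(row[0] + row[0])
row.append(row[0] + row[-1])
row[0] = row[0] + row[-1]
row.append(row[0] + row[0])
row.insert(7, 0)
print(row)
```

row[-1] = row[-1]*row[0] = 8*9 = 72 → [9, 7, 7, 72]
insert 0 at 2 → [9, 7, 0, 7, 72]
append row[0]+row[0] = 9+9 = 18 → [9, 7, 0, 7, 72, 18]
append row[0]+row[-1] = 9+18 = 27 → [9, 7, 0, 7, 72, 18, 27]
row[0] = row[0]+row[-1] = 9+27 = 36 → [36, 7, 0, 7, 72, 18, 27]
append row[0]+row[0] = 36+36 = 72 → [36, 7, 0, 7, 72, 18, 27, 72]
insert 0 at 7 → [36, 7, 0, 7, 72, 18, 27, 0, 72]

[36, 7, 0, 7, 72, 18, 27, 0, 72]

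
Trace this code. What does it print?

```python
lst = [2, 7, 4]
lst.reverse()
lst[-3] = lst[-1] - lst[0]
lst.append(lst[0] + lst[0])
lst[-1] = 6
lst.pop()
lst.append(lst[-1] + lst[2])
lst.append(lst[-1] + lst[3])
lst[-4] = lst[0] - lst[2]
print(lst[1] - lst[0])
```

-2

reverse → [4, 7, 2]
lst[-3] = lst[-1]-lst[0] = 2-4 = -2 → [-2, 7, 2]
append lst[0]+lst[0] = (-2)+(-2) = -4 → [-2, 7, 2, -4]
lst[-1] = 6 → [-2, 7, 2, 6]
pop() removes 6 → [-2, 7, 2]
append lst[-1]+lst[2] = 2+2 = 4 → [-2, 7, 2, 4]
append lst[-1]+lst[3] = 4+4 = 8 → [-2, 7, 2, 4, 8]
lst[-4] = lst[0]-lst[2] = (-2)-2 = -4 → [-2, -4, 2, 4, 8]
lst[1]-lst[0] = (-4)-(-2) = -2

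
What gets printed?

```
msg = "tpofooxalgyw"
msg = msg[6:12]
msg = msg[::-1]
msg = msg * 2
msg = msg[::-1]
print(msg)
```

xalgywxalgyw

slice [6:12] → 'xalgyw'
reverse → 'wyglax'
repeat ×2 → 'wyglaxwyglax'
reverse → 'xalgywxalgyw'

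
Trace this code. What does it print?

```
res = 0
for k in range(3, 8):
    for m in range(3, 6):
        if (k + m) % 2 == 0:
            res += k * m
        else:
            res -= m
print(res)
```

132

k=3,m=3: even sum, res = 0+9 = 9
k=3,m=4: odd sum, res = 9-4 = 5
k=3,m=5: even sum, res = 5+15 = 20
k=4,m=3: odd sum, res = 20-3 = 17
k=4,m=4: even sum, res = 17+16 = 33
k=4,m=5: odd sum, res = 33-5 = 28
k=5,m=3: even sum, res = 28+15 = 43
k=5,m=4: odd sum, res = 43-4 = 39
k=5,m=5: even sum, res = 39+25 = 64
k=6,m=3: odd sum, res = 64-3 = 61
k=6,m=4: even sum, res = 61+24 = 85
k=6,m=5: odd sum, res = 85-5 = 80
k=7,m=3: even sum, res = 80+21 = 101
k=7,m=4: odd sum, res = 101-4 = 97
k=7,m=5: even sum, res = 97+35 = 132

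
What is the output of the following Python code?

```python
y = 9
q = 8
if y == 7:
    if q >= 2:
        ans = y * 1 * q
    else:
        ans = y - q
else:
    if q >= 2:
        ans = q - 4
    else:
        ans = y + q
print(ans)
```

4

y=9, q=8
y == 7 is False; q >= 2 is True
→ ans = q - 4 = 4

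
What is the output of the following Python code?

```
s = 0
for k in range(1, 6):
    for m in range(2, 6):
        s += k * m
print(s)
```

210

k=1,m=2: s = 0+2 = 2
k=1,m=3: s = 2+3 = 5
k=1,m=4: s = 5+4 = 9
k=1,m=5: s = 9+5 = 14
k=2,m=2: s = 14+4 = 18
k=2,m=3: s = 18+6 = 24
k=2,m=4: s = 24+8 = 32
k=2,m=5: s = 32+10 = 42
k=3,m=2: s = 42+6 = 48
k=3,m=3: s = 48+9 = 57
k=3,m=4: s = 57+12 = 69
k=3,m=5: s = 69+15 = 84
k=4,m=2: s = 84+8 = 92
k=4,m=3: s = 92+12 = 104
k=4,m=4: s = 104+16 = 120
k=4,m=5: s = 120+20 = 140
k=5,m=2: s = 140+10 = 150
k=5,m=3: s = 150+15 = 165
k=5,m=4: s = 165+20 = 185
k=5,m=5: s = 185+25 = 210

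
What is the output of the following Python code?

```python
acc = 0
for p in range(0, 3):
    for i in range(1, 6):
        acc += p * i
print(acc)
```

p=0,i=1: acc = 0+0 = 0
p=0,i=2: acc = 0+0 = 0
p=0,i=3: acc = 0+0 = 0
p=0,i=4: acc = 0+0 = 0
p=0,i=5: acc = 0+0 = 0
p=1,i=1: acc = 0+1 = 1
p=1,i=2: acc = 1+2 = 3
p=1,i=3: acc = 3+3 = 6
p=1,i=4: acc = 6+4 = 10
p=1,i=5: acc = 10+5 = 15
p=2,i=1: acc = 15+2 = 17
p=2,i=2: acc = 17+4 = 21
p=2,i=3: acc = 21+6 = 27
p=2,i=4: acc = 27+8 = 35
p=2,i=5: acc = 35+10 = 45

45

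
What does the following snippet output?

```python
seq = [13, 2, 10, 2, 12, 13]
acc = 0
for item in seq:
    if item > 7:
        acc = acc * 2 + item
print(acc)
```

181

item=13: >7, acc = 0*2+13 = 13
item=2: not >7
item=10: >7, acc = 13*2+10 = 36
item=2: not >7
item=12: >7, acc = 36*2+12 = 84
item=13: >7, acc = 84*2+13 = 181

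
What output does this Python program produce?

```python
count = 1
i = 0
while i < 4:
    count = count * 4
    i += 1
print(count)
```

i=0: count = 1*4 = 4
i=1: count = 4*4 = 16
i=2: count = 16*4 = 64
i=3: count = 64*4 = 256

256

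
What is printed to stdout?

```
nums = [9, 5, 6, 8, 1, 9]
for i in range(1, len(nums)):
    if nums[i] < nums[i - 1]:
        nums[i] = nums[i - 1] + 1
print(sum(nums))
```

i=1: 5<9, nums[1] = 9+1 = 10 → [9, 10, 6, 8, 1, 9]
i=2: 6<10, nums[2] = 10+1 = 11 → [9, 10, 11, 8, 1, 9]
i=3: 8<11, nums[3] = 11+1 = 12 → [9, 10, 11, 12, 1, 9]
i=4: 1<12, nums[4] = 12+1 = 13 → [9, 10, 11, 12, 13, 9]
i=5: 9<13, nums[5] = 13+1 = 14 → [9, 10, 11, 12, 13, 14]
sum = 69

69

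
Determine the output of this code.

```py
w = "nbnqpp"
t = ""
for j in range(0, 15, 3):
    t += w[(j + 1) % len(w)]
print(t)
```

j=0: add w[1]='b' → 'b'
j=3: add w[4]='p' → 'bp'
j=6: add w[1]='b' → 'bpb'
j=9: add w[4]='p' → 'bpbp'
j=12: add w[1]='b' → 'bpbpb'

bpbpb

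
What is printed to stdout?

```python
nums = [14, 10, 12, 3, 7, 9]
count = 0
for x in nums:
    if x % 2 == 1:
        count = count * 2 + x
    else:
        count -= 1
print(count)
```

11

x=14: not odd, count = 0-1 = -1
x=10: not odd, count = (-1)-1 = -2
x=12: not odd, count = (-2)-1 = -3
x=3: odd, count = (-3)*2+3 = -3
x=7: odd, count = (-3)*2+7 = 1
x=9: odd, count = 1*2+9 = 11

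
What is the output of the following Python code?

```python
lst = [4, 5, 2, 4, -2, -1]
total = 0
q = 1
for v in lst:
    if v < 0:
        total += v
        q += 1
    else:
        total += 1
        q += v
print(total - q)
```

-17

v=4: not <0, total = 0+1 = 1; q=5
v=5: not <0, total = 1+1 = 2; q=10
v=2: not <0, total = 2+1 = 3; q=12
v=4: not <0, total = 3+1 = 4; q=16
v=-2: <0, total = 4+(-2) = 2; q=17
v=-1: <0, total = 2+(-1) = 1; q=18
total-q = 1-18 = -17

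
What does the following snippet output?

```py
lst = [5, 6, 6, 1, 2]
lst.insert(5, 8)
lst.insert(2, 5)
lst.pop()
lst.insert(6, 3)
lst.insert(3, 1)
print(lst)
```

[5, 6, 5, 1, 6, 1, 2, 3]

insert 8 at 5 → [5, 6, 6, 1, 2, 8]
insert 5 at 2 → [5, 6, 5, 6, 1, 2, 8]
pop() removes 8 → [5, 6, 5, 6, 1, 2]
insert 3 at 6 → [5, 6, 5, 6, 1, 2, 3]
insert 1 at 3 → [5, 6, 5, 1, 6, 1, 2, 3]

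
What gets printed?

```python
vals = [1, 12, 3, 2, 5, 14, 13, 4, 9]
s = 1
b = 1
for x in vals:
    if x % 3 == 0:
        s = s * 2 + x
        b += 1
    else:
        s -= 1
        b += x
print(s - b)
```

x=1: not %3==0, s = 1-1 = 0; b=2
x=12: %3==0, s = 0*2+12 = 12; b=3
x=3: %3==0, s = 12*2+3 = 27; b=4
x=2: not %3==0, s = 27-1 = 26; b=6
x=5: not %3==0, s = 26-1 = 25; b=11
x=14: not %3==0, s = 25-1 = 24; b=25
x=13: not %3==0, s = 24-1 = 23; b=38
x=4: not %3==0, s = 23-1 = 22; b=42
x=9: %3==0, s = 22*2+9 = 53; b=43
s-b = 53-43 = 10

10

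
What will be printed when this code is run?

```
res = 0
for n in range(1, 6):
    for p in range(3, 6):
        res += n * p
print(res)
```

n=1,p=3: res = 0+3 = 3
n=1,p=4: res = 3+4 = 7
n=1,p=5: res = 7+5 = 12
n=2,p=3: res = 12+6 = 18
n=2,p=4: res = 18+8 = 26
n=2,p=5: res = 26+10 = 36
n=3,p=3: res = 36+9 = 45
n=3,p=4: res = 45+12 = 57
n=3,p=5: res = 57+15 = 72
n=4,p=3: res = 72+12 = 84
n=4,p=4: res = 84+16 = 100
n=4,p=5: res = 100+20 = 120
n=5,p=3: res = 120+15 = 135
n=5,p=4: res = 135+20 = 155
n=5,p=5: res = 155+25 = 180

180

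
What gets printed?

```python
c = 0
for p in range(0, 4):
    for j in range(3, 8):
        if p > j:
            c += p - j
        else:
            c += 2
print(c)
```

p=0,j=3: not 0>3, c = 0+2 = 2
p=0,j=4: not 0>4, c = 2+2 = 4
p=0,j=5: not 0>5, c = 4+2 = 6
p=0,j=6: not 0>6, c = 6+2 = 8
p=0,j=7: not 0>7, c = 8+2 = 10
p=1,j=3: not 1>3, c = 10+2 = 12
p=1,j=4: not 1>4, c = 12+2 = 14
p=1,j=5: not 1>5, c = 14+2 = 16
p=1,j=6: not 1>6, c = 16+2 = 18
p=1,j=7: not 1>7, c = 18+2 = 20
p=2,j=3: not 2>3, c = 20+2 = 22
p=2,j=4: not 2>4, c = 22+2 = 24
p=2,j=5: not 2>5, c = 24+2 = 26
p=2,j=6: not 2>6, c = 26+2 = 28
p=2,j=7: not 2>7, c = 28+2 = 30
p=3,j=3: not 3>3, c = 30+2 = 32
p=3,j=4: not 3>4, c = 32+2 = 34
p=3,j=5: not 3>5, c = 34+2 = 36
p=3,j=6: not 3>6, c = 36+2 = 38
p=3,j=7: not 3>7, c = 38+2 = 40

40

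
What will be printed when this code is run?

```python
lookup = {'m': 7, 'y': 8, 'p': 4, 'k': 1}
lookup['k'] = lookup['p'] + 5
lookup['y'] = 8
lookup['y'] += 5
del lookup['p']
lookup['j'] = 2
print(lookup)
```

lookup['k'] = lookup['p']+5 = 9 → {'m': 7, 'y': 8, 'p': 4, 'k': 9}
lookup['y'] = 8 → {'m': 7, 'y': 8, 'p': 4, 'k': 9}
lookup['y'] = 8+5 = 13 → {'m': 7, 'y': 13, 'p': 4, 'k': 9}
del 'p' → {'m': 7, 'y': 13, 'k': 9}
lookup['j'] = 2 → {'m': 7, 'y': 13, 'k': 9, 'j': 2}

{'m': 7, 'y': 13, 'k': 9, 'j': 2}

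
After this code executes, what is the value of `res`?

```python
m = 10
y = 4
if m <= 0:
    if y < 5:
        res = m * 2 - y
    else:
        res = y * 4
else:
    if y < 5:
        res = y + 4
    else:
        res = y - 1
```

8

m=10, y=4
m <= 0 is False; y < 5 is True
→ res = y + 4 = 8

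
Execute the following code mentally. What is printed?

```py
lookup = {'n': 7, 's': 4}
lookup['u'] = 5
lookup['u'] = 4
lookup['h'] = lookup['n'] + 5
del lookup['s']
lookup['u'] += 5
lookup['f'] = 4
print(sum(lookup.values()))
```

lookup['u'] = 5 → {'n': 7, 's': 4, 'u': 5}
lookup['u'] = 4 → {'n': 7, 's': 4, 'u': 4}
lookup['h'] = lookup['n']+5 = 12 → {'n': 7, 's': 4, 'u': 4, 'h': 12}
del 's' → {'n': 7, 'u': 4, 'h': 12}
lookup['u'] = 4+5 = 9 → {'n': 7, 'u': 9, 'h': 12}
lookup['f'] = 4 → {'n': 7, 'u': 9, 'h': 12, 'f': 4}
sum of values = 32

32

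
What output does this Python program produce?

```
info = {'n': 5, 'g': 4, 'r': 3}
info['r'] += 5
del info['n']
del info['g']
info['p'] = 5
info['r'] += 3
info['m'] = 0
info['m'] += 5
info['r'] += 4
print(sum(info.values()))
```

info['r'] = 3+5 = 8 → {'n': 5, 'g': 4, 'r': 8}
del 'n' → {'g': 4, 'r': 8}
del 'g' → {'r': 8}
info['p'] = 5 → {'r': 8, 'p': 5}
info['r'] = 8+3 = 11 → {'r': 11, 'p': 5}
info['m'] = 0 → {'r': 11, 'p': 5, 'm': 0}
info['m'] = 0+5 = 5 → {'r': 11, 'p': 5, 'm': 5}
info['r'] = 11+4 = 15 → {'r': 15, 'p': 5, 'm': 5}
sum of values = 25

25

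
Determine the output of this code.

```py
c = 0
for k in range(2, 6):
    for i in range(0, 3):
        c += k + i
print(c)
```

54

k=2,i=0: c = 0+2 = 2
k=2,i=1: c = 2+3 = 5
k=2,i=2: c = 5+4 = 9
k=3,i=0: c = 9+3 = 12
k=3,i=1: c = 12+4 = 16
k=3,i=2: c = 16+5 = 21
k=4,i=0: c = 21+4 = 25
k=4,i=1: c = 25+5 = 30
k=4,i=2: c = 30+6 = 36
k=5,i=0: c = 36+5 = 41
k=5,i=1: c = 41+6 = 47
k=5,i=2: c = 47+7 = 54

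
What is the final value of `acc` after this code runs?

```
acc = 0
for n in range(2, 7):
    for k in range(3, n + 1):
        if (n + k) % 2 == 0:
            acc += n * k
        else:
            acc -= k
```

n=3,k=3: even sum, acc = 0+9 = 9
n=4,k=3: odd sum, acc = 9-3 = 6
n=4,k=4: even sum, acc = 6+16 = 22
n=5,k=3: even sum, acc = 22+15 = 37
n=5,k=4: odd sum, acc = 37-4 = 33
n=5,k=5: even sum, acc = 33+25 = 58
n=6,k=3: odd sum, acc = 58-3 = 55
n=6,k=4: even sum, acc = 55+24 = 79
n=6,k=5: odd sum, acc = 79-5 = 74
n=6,k=6: even sum, acc = 74+36 = 110

110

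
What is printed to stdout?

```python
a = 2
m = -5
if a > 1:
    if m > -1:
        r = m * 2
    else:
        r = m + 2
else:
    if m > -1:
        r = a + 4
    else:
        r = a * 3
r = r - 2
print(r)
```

-5

a=2, m=-5
a > 1 is True; m > -1 is False
→ r = m + 2 = -3
r = (-3)-2 = -5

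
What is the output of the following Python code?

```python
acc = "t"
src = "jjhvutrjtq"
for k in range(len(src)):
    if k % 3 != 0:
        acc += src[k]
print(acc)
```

tjhutjt

k=0: skip
k=1: add 'j' → 'tj'
k=2: add 'h' → 'tjh'
k=3: skip
k=4: add 'u' → 'tjhu'
k=5: add 't' → 'tjhut'
k=6: skip
k=7: add 'j' → 'tjhutj'
k=8: add 't' → 'tjhutjt'
k=9: skip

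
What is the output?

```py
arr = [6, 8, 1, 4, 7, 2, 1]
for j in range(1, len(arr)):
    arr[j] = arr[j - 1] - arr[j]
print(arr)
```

j=1: arr[1] = 6-8 = -2 → [6, -2, 1, 4, 7, 2, 1]
j=2: arr[2] = (-2)-1 = -3 → [6, -2, -3, 4, 7, 2, 1]
j=3: arr[3] = (-3)-4 = -7 → [6, -2, -3, -7, 7, 2, 1]
j=4: arr[4] = (-7)-7 = -14 → [6, -2, -3, -7, -14, 2, 1]
j=5: arr[5] = (-14)-2 = -16 → [6, -2, -3, -7, -14, -16, 1]
j=6: arr[6] = (-16)-1 = -17 → [6, -2, -3, -7, -14, -16, -17]

[6, -2, -3, -7, -14, -16, -17]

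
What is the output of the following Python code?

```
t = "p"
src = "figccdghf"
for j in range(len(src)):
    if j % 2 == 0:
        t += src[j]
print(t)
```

j=0: add 'f' → 'pf'
j=1: skip
j=2: add 'g' → 'pfg'
j=3: skip
j=4: add 'c' → 'pfgc'
j=5: skip
j=6: add 'g' → 'pfgcg'
j=7: skip
j=8: add 'f' → 'pfgcgf'

pfgcgf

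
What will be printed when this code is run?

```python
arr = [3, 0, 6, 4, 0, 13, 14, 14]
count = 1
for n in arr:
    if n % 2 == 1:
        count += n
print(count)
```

n=3: odd, count = 1+3 = 4
n=0: not odd
n=6: not odd
n=4: not odd
n=0: not odd
n=13: odd, count = 4+13 = 17
n=14: not odd
n=14: not odd

17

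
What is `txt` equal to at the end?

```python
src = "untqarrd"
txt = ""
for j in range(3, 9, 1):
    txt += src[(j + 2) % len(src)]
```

'rrdunt'

j=3: add src[5]='r' → 'r'
j=4: add src[6]='r' → 'rr'
j=5: add src[7]='d' → 'rrd'
j=6: add src[0]='u' → 'rrdu'
j=7: add src[1]='n' → 'rrdun'
j=8: add src[2]='t' → 'rrdunt'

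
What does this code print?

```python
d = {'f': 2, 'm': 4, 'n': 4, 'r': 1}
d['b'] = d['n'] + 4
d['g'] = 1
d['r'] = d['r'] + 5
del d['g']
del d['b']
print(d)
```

{'f': 2, 'm': 4, 'n': 4, 'r': 6}

d['b'] = d['n']+4 = 8 → {'f': 2, 'm': 4, 'n': 4, 'r': 1, 'b': 8}
d['g'] = 1 → {'f': 2, 'm': 4, 'n': 4, 'r': 1, 'b': 8, 'g': 1}
d['r'] = d['r']+5 = 6 → {'f': 2, 'm': 4, 'n': 4, 'r': 6, 'b': 8, 'g': 1}
del 'g' → {'f': 2, 'm': 4, 'n': 4, 'r': 6, 'b': 8}
del 'b' → {'f': 2, 'm': 4, 'n': 4, 'r': 6}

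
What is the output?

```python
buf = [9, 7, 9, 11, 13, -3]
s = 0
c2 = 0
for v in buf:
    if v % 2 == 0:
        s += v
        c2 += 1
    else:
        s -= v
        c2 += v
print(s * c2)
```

v=9: not even, s = 0-9 = -9; c2=9
v=7: not even, s = (-9)-7 = -16; c2=16
v=9: not even, s = (-16)-9 = -25; c2=25
v=11: not even, s = (-25)-11 = -36; c2=36
v=13: not even, s = (-36)-13 = -49; c2=49
v=-3: not even, s = (-49)-(-3) = -46; c2=46
s*c2 = (-46)*46 = -2116

-2116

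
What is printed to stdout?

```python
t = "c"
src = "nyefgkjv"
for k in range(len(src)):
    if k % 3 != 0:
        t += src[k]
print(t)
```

k=0: skip
k=1: add 'y' → 'cy'
k=2: add 'e' → 'cye'
k=3: skip
k=4: add 'g' → 'cyeg'
k=5: add 'k' → 'cyegk'
k=6: skip
k=7: add 'v' → 'cyegkv'

cyegkv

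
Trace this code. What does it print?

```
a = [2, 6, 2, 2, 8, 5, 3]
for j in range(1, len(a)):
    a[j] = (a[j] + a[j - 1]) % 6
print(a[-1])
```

4

j=1: a[1] = (6+2)%6 = 2 → [2, 2, 2, 2, 8, 5, 3]
j=2: a[2] = (2+2)%6 = 4 → [2, 2, 4, 2, 8, 5, 3]
j=3: a[3] = (2+4)%6 = 0 → [2, 2, 4, 0, 8, 5, 3]
j=4: a[4] = (8+0)%6 = 2 → [2, 2, 4, 0, 2, 5, 3]
j=5: a[5] = (5+2)%6 = 1 → [2, 2, 4, 0, 2, 1, 3]
j=6: a[6] = (3+1)%6 = 4 → [2, 2, 4, 0, 2, 1, 4]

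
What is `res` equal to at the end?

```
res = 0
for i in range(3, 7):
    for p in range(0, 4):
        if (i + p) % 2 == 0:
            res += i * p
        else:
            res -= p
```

i=3,p=0: odd sum, res = 0-0 = 0
i=3,p=1: even sum, res = 0+3 = 3
i=3,p=2: odd sum, res = 3-2 = 1
i=3,p=3: even sum, res = 1+9 = 10
i=4,p=0: even sum, res = 10+0 = 10
i=4,p=1: odd sum, res = 10-1 = 9
i=4,p=2: even sum, res = 9+8 = 17
i=4,p=3: odd sum, res = 17-3 = 14
i=5,p=0: odd sum, res = 14-0 = 14
i=5,p=1: even sum, res = 14+5 = 19
i=5,p=2: odd sum, res = 19-2 = 17
i=5,p=3: even sum, res = 17+15 = 32
i=6,p=0: even sum, res = 32+0 = 32
i=6,p=1: odd sum, res = 32-1 = 31
i=6,p=2: even sum, res = 31+12 = 43
i=6,p=3: odd sum, res = 43-3 = 40

40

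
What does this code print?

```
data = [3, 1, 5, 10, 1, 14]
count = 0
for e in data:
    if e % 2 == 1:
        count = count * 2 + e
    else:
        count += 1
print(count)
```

42

e=3: odd, count = 0*2+3 = 3
e=1: odd, count = 3*2+1 = 7
e=5: odd, count = 7*2+5 = 19
e=10: not odd, count = 19+1 = 20
e=1: odd, count = 20*2+1 = 41
e=14: not odd, count = 41+1 = 42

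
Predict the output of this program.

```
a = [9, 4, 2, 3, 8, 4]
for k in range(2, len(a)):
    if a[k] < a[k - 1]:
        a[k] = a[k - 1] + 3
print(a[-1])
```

16

k=2: 2<4, a[2] = 4+3 = 7 → [9, 4, 7, 3, 8, 4]
k=3: 3<7, a[3] = 7+3 = 10 → [9, 4, 7, 10, 8, 4]
k=4: 8<10, a[4] = 10+3 = 13 → [9, 4, 7, 10, 13, 4]
k=5: 4<13, a[5] = 13+3 = 16 → [9, 4, 7, 10, 13, 16]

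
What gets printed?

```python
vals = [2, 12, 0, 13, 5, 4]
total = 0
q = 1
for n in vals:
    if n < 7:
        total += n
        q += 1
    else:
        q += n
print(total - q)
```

n=2: <7, total = 0+2 = 2; q=2
n=12: not <7; q=14
n=0: <7, total = 2+0 = 2; q=15
n=13: not <7; q=28
n=5: <7, total = 2+5 = 7; q=29
n=4: <7, total = 7+4 = 11; q=30
total-q = 11-30 = -19

-19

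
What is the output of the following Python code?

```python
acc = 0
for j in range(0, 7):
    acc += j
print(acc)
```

21

j=0: acc = 0+0 = 0
j=1: acc = 0+1 = 1
j=2: acc = 1+2 = 3
j=3: acc = 3+3 = 6
j=4: acc = 6+4 = 10
j=5: acc = 10+5 = 15
j=6: acc = 15+6 = 21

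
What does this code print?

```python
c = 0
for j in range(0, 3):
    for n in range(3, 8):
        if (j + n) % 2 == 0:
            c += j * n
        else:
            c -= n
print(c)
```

-5

j=0,n=3: odd sum, c = 0-3 = -3
j=0,n=4: even sum, c = (-3)+0 = -3
j=0,n=5: odd sum, c = (-3)-5 = -8
j=0,n=6: even sum, c = (-8)+0 = -8
j=0,n=7: odd sum, c = (-8)-7 = -15
j=1,n=3: even sum, c = (-15)+3 = -12
j=1,n=4: odd sum, c = (-12)-4 = -16
j=1,n=5: even sum, c = (-16)+5 = -11
j=1,n=6: odd sum, c = (-11)-6 = -17
j=1,n=7: even sum, c = (-17)+7 = -10
j=2,n=3: odd sum, c = (-10)-3 = -13
j=2,n=4: even sum, c = (-13)+8 = -5
j=2,n=5: odd sum, c = (-5)-5 = -10
j=2,n=6: even sum, c = (-10)+12 = 2
j=2,n=7: odd sum, c = 2-7 = -5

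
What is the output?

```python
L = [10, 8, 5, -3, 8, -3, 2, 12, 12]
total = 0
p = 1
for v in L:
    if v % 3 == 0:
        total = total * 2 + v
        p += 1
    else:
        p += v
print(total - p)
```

-38

v=10: not %3==0; p=11
v=8: not %3==0; p=19
v=5: not %3==0; p=24
v=-3: %3==0, total = 0*2+(-3) = -3; p=25
v=8: not %3==0; p=33
v=-3: %3==0, total = (-3)*2+(-3) = -9; p=34
v=2: not %3==0; p=36
v=12: %3==0, total = (-9)*2+12 = -6; p=37
v=12: %3==0, total = (-6)*2+12 = 0; p=38
total-p = 0-38 = -38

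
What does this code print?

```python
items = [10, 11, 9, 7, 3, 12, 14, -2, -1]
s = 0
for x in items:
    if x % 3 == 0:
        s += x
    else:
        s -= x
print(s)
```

-15

x=10: not %3==0, s = 0-10 = -10
x=11: not %3==0, s = (-10)-11 = -21
x=9: %3==0, s = (-21)+9 = -12
x=7: not %3==0, s = (-12)-7 = -19
x=3: %3==0, s = (-19)+3 = -16
x=12: %3==0, s = (-16)+12 = -4
x=14: not %3==0, s = (-4)-14 = -18
x=-2: not %3==0, s = (-18)-(-2) = -16
x=-1: not %3==0, s = (-16)-(-1) = -15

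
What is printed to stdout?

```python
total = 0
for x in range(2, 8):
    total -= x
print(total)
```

-27

x=2: total = 0-2 = -2
x=3: total = (-2)-3 = -5
x=4: total = (-5)-4 = -9
x=5: total = (-9)-5 = -14
x=6: total = (-14)-6 = -20
x=7: total = (-20)-7 = -27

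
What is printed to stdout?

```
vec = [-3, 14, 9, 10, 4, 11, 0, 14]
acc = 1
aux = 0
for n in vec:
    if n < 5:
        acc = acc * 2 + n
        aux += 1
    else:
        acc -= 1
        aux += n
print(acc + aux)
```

50

n=-3: <5, acc = 1*2+(-3) = -1; aux=1
n=14: not <5, acc = (-1)-1 = -2; aux=15
n=9: not <5, acc = (-2)-1 = -3; aux=24
n=10: not <5, acc = (-3)-1 = -4; aux=34
n=4: <5, acc = (-4)*2+4 = -4; aux=35
n=11: not <5, acc = (-4)-1 = -5; aux=46
n=0: <5, acc = (-5)*2+0 = -10; aux=47
n=14: not <5, acc = (-10)-1 = -11; aux=61
acc+aux = (-11)+61 = 50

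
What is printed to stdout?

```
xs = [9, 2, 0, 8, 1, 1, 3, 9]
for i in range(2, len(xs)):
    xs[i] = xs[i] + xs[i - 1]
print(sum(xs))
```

i=2: xs[2] = 0+2 = 2 → [9, 2, 2, 8, 1, 1, 3, 9]
i=3: xs[3] = 8+2 = 10 → [9, 2, 2, 10, 1, 1, 3, 9]
i=4: xs[4] = 1+10 = 11 → [9, 2, 2, 10, 11, 1, 3, 9]
i=5: xs[5] = 1+11 = 12 → [9, 2, 2, 10, 11, 12, 3, 9]
i=6: xs[6] = 3+12 = 15 → [9, 2, 2, 10, 11, 12, 15, 9]
i=7: xs[7] = 9+15 = 24 → [9, 2, 2, 10, 11, 12, 15, 24]
sum = 85

85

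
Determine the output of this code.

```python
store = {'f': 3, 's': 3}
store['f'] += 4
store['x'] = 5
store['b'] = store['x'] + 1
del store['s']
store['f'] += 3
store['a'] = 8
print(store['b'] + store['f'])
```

16

store['f'] = 3+4 = 7 → {'f': 7, 's': 3}
store['x'] = 5 → {'f': 7, 's': 3, 'x': 5}
store['b'] = store['x']+1 = 6 → {'f': 7, 's': 3, 'x': 5, 'b': 6}
del 's' → {'f': 7, 'x': 5, 'b': 6}
store['f'] = 7+3 = 10 → {'f': 10, 'x': 5, 'b': 6}
store['a'] = 8 → {'f': 10, 'x': 5, 'b': 6, 'a': 8}
store['b']+store['f'] = 6+10 = 16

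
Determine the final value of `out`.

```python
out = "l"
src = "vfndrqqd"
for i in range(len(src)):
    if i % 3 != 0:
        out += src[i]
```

i=0: skip
i=1: add 'f' → 'lf'
i=2: add 'n' → 'lfn'
i=3: skip
i=4: add 'r' → 'lfnr'
i=5: add 'q' → 'lfnrq'
i=6: skip
i=7: add 'd' → 'lfnrqd'

'lfnrqd'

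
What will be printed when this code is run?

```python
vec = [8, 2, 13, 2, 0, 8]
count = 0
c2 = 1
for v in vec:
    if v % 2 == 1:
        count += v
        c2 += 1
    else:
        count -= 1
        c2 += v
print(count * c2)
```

176

v=8: not odd, count = 0-1 = -1; c2=9
v=2: not odd, count = (-1)-1 = -2; c2=11
v=13: odd, count = (-2)+13 = 11; c2=12
v=2: not odd, count = 11-1 = 10; c2=14
v=0: not odd, count = 10-1 = 9; c2=14
v=8: not odd, count = 9-1 = 8; c2=22
count*c2 = 8*22 = 176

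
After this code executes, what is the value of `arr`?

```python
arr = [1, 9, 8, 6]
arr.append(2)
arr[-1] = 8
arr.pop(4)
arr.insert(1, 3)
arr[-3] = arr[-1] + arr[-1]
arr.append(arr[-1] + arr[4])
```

[1, 3, 12, 8, 6, 12]

append 2 → [1, 9, 8, 6, 2]
arr[-1] = 8 → [1, 9, 8, 6, 8]
pop(4) removes 8 → [1, 9, 8, 6]
insert 3 at 1 → [1, 3, 9, 8, 6]
arr[-3] = arr[-1]+arr[-1] = 6+6 = 12 → [1, 3, 12, 8, 6]
append arr[-1]+arr[4] = 6+6 = 12 → [1, 3, 12, 8, 6, 12]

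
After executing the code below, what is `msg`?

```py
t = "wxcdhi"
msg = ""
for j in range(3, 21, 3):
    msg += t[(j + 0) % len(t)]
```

'dwdwdw'

j=3: add t[3]='d' → 'd'
j=6: add t[0]='w' → 'dw'
j=9: add t[3]='d' → 'dwd'
j=12: add t[0]='w' → 'dwdw'
j=15: add t[3]='d' → 'dwdwd'
j=18: add t[0]='w' → 'dwdwdw'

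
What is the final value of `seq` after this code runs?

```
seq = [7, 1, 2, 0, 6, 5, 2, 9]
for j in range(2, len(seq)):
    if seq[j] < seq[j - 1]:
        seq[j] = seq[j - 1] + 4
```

[7, 1, 2, 6, 6, 10, 14, 18]

j=2: 2>=1, unchanged → [7, 1, 2, 0, 6, 5, 2, 9]
j=3: 0<2, seq[3] = 2+4 = 6 → [7, 1, 2, 6, 6, 5, 2, 9]
j=4: 6>=6, unchanged → [7, 1, 2, 6, 6, 5, 2, 9]
j=5: 5<6, seq[5] = 6+4 = 10 → [7, 1, 2, 6, 6, 10, 2, 9]
j=6: 2<10, seq[6] = 10+4 = 14 → [7, 1, 2, 6, 6, 10, 14, 9]
j=7: 9<14, seq[7] = 14+4 = 18 → [7, 1, 2, 6, 6, 10, 14, 18]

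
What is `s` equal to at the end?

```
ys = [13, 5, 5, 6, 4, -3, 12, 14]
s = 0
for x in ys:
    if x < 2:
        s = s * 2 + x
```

-3

x=13: not <2
x=5: not <2
x=5: not <2
x=6: not <2
x=4: not <2
x=-3: <2, s = 0*2+(-3) = -3
x=12: not <2
x=14: not <2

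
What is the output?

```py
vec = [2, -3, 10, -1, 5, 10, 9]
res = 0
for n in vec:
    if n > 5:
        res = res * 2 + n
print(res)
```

69

n=2: not >5
n=-3: not >5
n=10: >5, res = 0*2+10 = 10
n=-1: not >5
n=5: not >5
n=10: >5, res = 10*2+10 = 30
n=9: >5, res = 30*2+9 = 69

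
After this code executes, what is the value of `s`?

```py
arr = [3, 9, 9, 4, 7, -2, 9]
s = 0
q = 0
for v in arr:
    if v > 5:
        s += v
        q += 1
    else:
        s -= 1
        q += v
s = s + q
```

v=3: not >5, s = 0-1 = -1; q=3
v=9: >5, s = (-1)+9 = 8; q=4
v=9: >5, s = 8+9 = 17; q=5
v=4: not >5, s = 17-1 = 16; q=9
v=7: >5, s = 16+7 = 23; q=10
v=-2: not >5, s = 23-1 = 22; q=8
v=9: >5, s = 22+9 = 31; q=9
s+q = 31+9 = 40

40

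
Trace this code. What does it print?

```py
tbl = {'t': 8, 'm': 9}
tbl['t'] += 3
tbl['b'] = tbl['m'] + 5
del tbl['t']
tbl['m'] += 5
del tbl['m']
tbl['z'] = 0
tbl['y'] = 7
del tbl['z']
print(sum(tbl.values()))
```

21

tbl['t'] = 8+3 = 11 → {'t': 11, 'm': 9}
tbl['b'] = tbl['m']+5 = 14 → {'t': 11, 'm': 9, 'b': 14}
del 't' → {'m': 9, 'b': 14}
tbl['m'] = 9+5 = 14 → {'m': 14, 'b': 14}
del 'm' → {'b': 14}
tbl['z'] = 0 → {'b': 14, 'z': 0}
tbl['y'] = 7 → {'b': 14, 'z': 0, 'y': 7}
del 'z' → {'b': 14, 'y': 7}
sum of values = 21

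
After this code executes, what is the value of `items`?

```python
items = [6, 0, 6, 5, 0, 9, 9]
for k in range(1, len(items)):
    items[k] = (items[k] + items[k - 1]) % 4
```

k=1: items[1] = (0+6)%4 = 2 → [6, 2, 6, 5, 0, 9, 9]
k=2: items[2] = (6+2)%4 = 0 → [6, 2, 0, 5, 0, 9, 9]
k=3: items[3] = (5+0)%4 = 1 → [6, 2, 0, 1, 0, 9, 9]
k=4: items[4] = (0+1)%4 = 1 → [6, 2, 0, 1, 1, 9, 9]
k=5: items[5] = (9+1)%4 = 2 → [6, 2, 0, 1, 1, 2, 9]
k=6: items[6] = (9+2)%4 = 3 → [6, 2, 0, 1, 1, 2, 3]

[6, 2, 0, 1, 1, 2, 3]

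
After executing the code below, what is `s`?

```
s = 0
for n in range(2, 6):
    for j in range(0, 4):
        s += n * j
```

84

n=2,j=0: s = 0+0 = 0
n=2,j=1: s = 0+2 = 2
n=2,j=2: s = 2+4 = 6
n=2,j=3: s = 6+6 = 12
n=3,j=0: s = 12+0 = 12
n=3,j=1: s = 12+3 = 15
n=3,j=2: s = 15+6 = 21
n=3,j=3: s = 21+9 = 30
n=4,j=0: s = 30+0 = 30
n=4,j=1: s = 30+4 = 34
n=4,j=2: s = 34+8 = 42
n=4,j=3: s = 42+12 = 54
n=5,j=0: s = 54+0 = 54
n=5,j=1: s = 54+5 = 59
n=5,j=2: s = 59+10 = 69
n=5,j=3: s = 69+15 = 84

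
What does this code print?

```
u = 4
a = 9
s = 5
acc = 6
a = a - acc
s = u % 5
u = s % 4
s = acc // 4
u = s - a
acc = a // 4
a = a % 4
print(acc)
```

a = 9-6 = 3
s = 4%5 = 4
u = 4%4 = 0
s = 6//4 = 1
u = 1-3 = -2
acc = 3//4 = 0
a = 3%4 = 3

0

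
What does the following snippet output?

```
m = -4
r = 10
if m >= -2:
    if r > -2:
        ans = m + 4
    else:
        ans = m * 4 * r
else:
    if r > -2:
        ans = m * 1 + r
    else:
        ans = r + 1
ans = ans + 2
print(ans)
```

m=-4, r=10
m >= -2 is False; r > -2 is True
→ ans = m * 1 + r = 6
ans = 6+2 = 8

8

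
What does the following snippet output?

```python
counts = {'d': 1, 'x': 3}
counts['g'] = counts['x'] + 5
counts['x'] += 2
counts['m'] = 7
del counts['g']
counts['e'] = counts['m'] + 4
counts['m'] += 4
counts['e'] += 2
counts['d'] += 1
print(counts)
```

{'d': 2, 'x': 5, 'm': 11, 'e': 13}

counts['g'] = counts['x']+5 = 8 → {'d': 1, 'x': 3, 'g': 8}
counts['x'] = 3+2 = 5 → {'d': 1, 'x': 5, 'g': 8}
counts['m'] = 7 → {'d': 1, 'x': 5, 'g': 8, 'm': 7}
del 'g' → {'d': 1, 'x': 5, 'm': 7}
counts['e'] = counts['m']+4 = 11 → {'d': 1, 'x': 5, 'm': 7, 'e': 11}
counts['m'] = 7+4 = 11 → {'d': 1, 'x': 5, 'm': 11, 'e': 11}
counts['e'] = 11+2 = 13 → {'d': 1, 'x': 5, 'm': 11, 'e': 13}
counts['d'] = 1+1 = 2 → {'d': 2, 'x': 5, 'm': 11, 'e': 13}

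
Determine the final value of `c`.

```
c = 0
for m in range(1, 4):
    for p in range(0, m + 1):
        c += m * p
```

m=1,p=0: c = 0+0 = 0
m=1,p=1: c = 0+1 = 1
m=2,p=0: c = 1+0 = 1
m=2,p=1: c = 1+2 = 3
m=2,p=2: c = 3+4 = 7
m=3,p=0: c = 7+0 = 7
m=3,p=1: c = 7+3 = 10
m=3,p=2: c = 10+6 = 16
m=3,p=3: c = 16+9 = 25

25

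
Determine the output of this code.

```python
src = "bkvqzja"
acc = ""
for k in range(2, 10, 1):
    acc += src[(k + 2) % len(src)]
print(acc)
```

k=2: add src[4]='z' → 'z'
k=3: add src[5]='j' → 'zj'
k=4: add src[6]='a' → 'zja'
k=5: add src[0]='b' → 'zjab'
k=6: add src[1]='k' → 'zjabk'
k=7: add src[2]='v' → 'zjabkv'
k=8: add src[3]='q' → 'zjabkvq'
k=9: add src[4]='z' → 'zjabkvqz'

zjabkvqz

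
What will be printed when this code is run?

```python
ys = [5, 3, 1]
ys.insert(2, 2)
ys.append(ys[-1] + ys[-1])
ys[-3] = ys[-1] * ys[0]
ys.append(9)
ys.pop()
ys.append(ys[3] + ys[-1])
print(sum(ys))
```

insert 2 at 2 → [5, 3, 2, 1]
append ys[-1]+ys[-1] = 1+1 = 2 → [5, 3, 2, 1, 2]
ys[-3] = ys[-1]*ys[0] = 2*5 = 10 → [5, 3, 10, 1, 2]
append 9 → [5, 3, 10, 1, 2, 9]
pop() removes 9 → [5, 3, 10, 1, 2]
append ys[3]+ys[-1] = 1+2 = 3 → [5, 3, 10, 1, 2, 3]
sum = 24

24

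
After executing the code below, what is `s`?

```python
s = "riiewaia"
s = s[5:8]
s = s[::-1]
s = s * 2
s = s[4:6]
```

slice [5:8] → 'aia'
reverse → 'aia'
repeat ×2 → 'aiaaia'
slice [4:6] → 'ia'

'ia'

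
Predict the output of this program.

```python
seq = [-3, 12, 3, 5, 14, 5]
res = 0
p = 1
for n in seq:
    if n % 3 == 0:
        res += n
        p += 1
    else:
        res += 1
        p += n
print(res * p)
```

420

n=-3: %3==0, res = 0+(-3) = -3; p=2
n=12: %3==0, res = (-3)+12 = 9; p=3
n=3: %3==0, res = 9+3 = 12; p=4
n=5: not %3==0, res = 12+1 = 13; p=9
n=14: not %3==0, res = 13+1 = 14; p=23
n=5: not %3==0, res = 14+1 = 15; p=28
res*p = 15*28 = 420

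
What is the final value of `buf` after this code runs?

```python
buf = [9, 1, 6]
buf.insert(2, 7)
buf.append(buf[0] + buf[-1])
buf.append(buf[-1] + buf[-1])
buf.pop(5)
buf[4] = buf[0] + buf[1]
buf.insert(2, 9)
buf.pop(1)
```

[9, 9, 7, 6, 10]

insert 7 at 2 → [9, 1, 7, 6]
append buf[0]+buf[-1] = 9+6 = 15 → [9, 1, 7, 6, 15]
append buf[-1]+buf[-1] = 15+15 = 30 → [9, 1, 7, 6, 15, 30]
pop(5) removes 30 → [9, 1, 7, 6, 15]
buf[4] = buf[0]+buf[1] = 9+1 = 10 → [9, 1, 7, 6, 10]
insert 9 at 2 → [9, 1, 9, 7, 6, 10]
pop(1) removes 1 → [9, 9, 7, 6, 10]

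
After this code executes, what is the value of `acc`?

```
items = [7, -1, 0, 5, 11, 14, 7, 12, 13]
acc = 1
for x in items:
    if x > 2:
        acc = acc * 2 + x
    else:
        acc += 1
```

x=7: >2, acc = 1*2+7 = 9
x=-1: not >2, acc = 9+1 = 10
x=0: not >2, acc = 10+1 = 11
x=5: >2, acc = 11*2+5 = 27
x=11: >2, acc = 27*2+11 = 65
x=14: >2, acc = 65*2+14 = 144
x=7: >2, acc = 144*2+7 = 295
x=12: >2, acc = 295*2+12 = 602
x=13: >2, acc = 602*2+13 = 1217

1217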